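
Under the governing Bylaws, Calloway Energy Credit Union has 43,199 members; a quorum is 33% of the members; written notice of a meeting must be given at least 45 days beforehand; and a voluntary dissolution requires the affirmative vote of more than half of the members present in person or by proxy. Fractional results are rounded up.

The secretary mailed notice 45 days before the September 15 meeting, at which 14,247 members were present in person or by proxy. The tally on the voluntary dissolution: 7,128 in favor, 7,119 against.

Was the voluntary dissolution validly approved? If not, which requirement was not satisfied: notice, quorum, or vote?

Notice: 45 days given; 45 required. Satisfied.
Quorum: 33% of 43,199 = 14,255.67, rounded up to 14,256; 14,247 present. Not satisfied.
Vote: requires a majority of those present (14,247); a majority of 14247 is 7124, so 7,124 needed; 7,128 in favor. Satisfied.

Invalid — quorum requirement not satisfied.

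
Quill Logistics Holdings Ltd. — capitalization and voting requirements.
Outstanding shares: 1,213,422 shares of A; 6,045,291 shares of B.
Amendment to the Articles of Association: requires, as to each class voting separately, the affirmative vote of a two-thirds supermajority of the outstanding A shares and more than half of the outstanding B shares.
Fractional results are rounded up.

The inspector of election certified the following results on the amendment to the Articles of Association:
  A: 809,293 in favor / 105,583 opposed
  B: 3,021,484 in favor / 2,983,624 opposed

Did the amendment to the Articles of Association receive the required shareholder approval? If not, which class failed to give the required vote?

A: 2/3 of 1213422 = 808948; 808,948 required, 809,293 in favor — approved.
B: a majority of 6045291 is 3022646; 3,022,646 required, 3,021,484 in favor — not approved.

Not approved — the B shares did not give the required vote.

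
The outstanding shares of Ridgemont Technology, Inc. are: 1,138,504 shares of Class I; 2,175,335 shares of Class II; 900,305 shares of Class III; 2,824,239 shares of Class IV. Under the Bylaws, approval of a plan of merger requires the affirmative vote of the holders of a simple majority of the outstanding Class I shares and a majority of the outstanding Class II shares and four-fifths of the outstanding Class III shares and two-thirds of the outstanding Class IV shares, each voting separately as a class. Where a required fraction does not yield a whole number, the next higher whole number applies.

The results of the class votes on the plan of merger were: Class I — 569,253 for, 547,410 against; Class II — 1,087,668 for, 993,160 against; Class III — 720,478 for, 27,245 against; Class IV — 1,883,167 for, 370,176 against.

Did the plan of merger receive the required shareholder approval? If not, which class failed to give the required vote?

Approved — every class gave the required vote.

Class I: a majority of 1138504 is 569253; 569,253 required, 569,253 in favor — approved.
Class II: a majority of 2175335 is 1087668; 1,087,668 required, 1,087,668 in favor — approved.
Class III: 4/5 of 900305 = 720244; 720,244 required, 720,478 in favor — approved.
Class IV: 2/3 of 2824239 = 1882826; 1,882,826 required, 1,883,167 in favor — approved.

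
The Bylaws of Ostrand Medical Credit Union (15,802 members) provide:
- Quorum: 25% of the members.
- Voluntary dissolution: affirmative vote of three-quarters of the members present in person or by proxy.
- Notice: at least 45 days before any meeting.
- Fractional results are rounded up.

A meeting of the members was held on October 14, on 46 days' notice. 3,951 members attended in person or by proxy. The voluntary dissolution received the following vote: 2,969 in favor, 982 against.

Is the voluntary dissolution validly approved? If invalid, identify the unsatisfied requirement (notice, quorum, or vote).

Notice: 46 days given; 45 required. Satisfied.
Quorum: 25% of 15,802 = 3,950.50, rounded up to 3,951; 3,951 present. Satisfied.
Vote: requires three-fourths of those present (3,951); 3/4 of 3951 = 2963.25, rounded up to 2964, so 2,964 needed; 2,969 in favor. Satisfied.

Valid — all requirements satisfied.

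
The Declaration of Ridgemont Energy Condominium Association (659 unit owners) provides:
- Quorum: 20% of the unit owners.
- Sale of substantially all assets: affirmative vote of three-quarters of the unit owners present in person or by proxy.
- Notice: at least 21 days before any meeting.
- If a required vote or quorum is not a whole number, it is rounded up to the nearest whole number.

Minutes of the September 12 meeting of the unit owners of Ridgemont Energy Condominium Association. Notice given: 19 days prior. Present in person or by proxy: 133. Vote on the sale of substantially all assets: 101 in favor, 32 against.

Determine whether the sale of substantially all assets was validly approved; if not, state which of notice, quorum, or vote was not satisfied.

Invalid — notice requirement not satisfied.

Notice: 19 days given; 21 required. Not satisfied.
Quorum: 20% of 659 = 131.80, rounded up to 132; 133 present. Satisfied.
Vote: requires three-fourths of those present (133); 3/4 of 133 = 99.75, rounded up to 100, so 100 needed; 101 in favor. Satisfied.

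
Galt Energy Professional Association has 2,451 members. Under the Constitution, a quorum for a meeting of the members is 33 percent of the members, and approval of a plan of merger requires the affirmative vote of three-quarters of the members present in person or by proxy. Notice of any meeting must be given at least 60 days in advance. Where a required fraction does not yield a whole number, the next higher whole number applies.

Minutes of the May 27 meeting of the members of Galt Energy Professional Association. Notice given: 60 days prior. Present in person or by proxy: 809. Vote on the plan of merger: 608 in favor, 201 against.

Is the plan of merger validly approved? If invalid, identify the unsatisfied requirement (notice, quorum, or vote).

Valid — all requirements satisfied.

Notice: 60 days given; 60 required. Satisfied.
Quorum: 33% of 2,451 = 808.83, rounded up to 809; 809 present. Satisfied.
Vote: requires three-fourths of those present (809); 3/4 of 809 = 606.75, rounded up to 607, so 607 needed; 608 in favor. Satisfied.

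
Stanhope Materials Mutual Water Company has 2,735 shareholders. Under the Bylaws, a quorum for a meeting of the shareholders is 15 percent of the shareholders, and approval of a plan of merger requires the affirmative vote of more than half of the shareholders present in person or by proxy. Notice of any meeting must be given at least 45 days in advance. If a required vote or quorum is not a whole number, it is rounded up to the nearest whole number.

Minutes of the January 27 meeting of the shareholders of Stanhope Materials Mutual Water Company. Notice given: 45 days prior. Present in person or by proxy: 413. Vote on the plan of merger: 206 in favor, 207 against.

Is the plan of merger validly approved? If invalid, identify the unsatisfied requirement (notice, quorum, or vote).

Notice: 45 days given; 45 required. Satisfied.
Quorum: 15% of 2,735 = 410.25, rounded up to 411; 413 present. Satisfied.
Vote: requires a majority of those present (413); a majority of 413 is 207, so 207 needed; 206 in favor. Not satisfied.

Invalid — vote requirement not satisfied.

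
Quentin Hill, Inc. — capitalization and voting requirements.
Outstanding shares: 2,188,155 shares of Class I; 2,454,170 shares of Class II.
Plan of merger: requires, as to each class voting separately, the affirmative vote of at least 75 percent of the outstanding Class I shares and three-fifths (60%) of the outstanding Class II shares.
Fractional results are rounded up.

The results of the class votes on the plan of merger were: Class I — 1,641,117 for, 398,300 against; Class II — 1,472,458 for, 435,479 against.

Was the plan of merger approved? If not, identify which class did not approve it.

Class I: 3/4 of 2188155 = 1641116.25, rounded up to 1641117; 1,641,117 required, 1,641,117 in favor — approved.
Class II: 3/5 of 2454170 = 1472502; 1,472,502 required, 1,472,458 in favor — not approved.

Not approved — the Class II shares did not give the required vote.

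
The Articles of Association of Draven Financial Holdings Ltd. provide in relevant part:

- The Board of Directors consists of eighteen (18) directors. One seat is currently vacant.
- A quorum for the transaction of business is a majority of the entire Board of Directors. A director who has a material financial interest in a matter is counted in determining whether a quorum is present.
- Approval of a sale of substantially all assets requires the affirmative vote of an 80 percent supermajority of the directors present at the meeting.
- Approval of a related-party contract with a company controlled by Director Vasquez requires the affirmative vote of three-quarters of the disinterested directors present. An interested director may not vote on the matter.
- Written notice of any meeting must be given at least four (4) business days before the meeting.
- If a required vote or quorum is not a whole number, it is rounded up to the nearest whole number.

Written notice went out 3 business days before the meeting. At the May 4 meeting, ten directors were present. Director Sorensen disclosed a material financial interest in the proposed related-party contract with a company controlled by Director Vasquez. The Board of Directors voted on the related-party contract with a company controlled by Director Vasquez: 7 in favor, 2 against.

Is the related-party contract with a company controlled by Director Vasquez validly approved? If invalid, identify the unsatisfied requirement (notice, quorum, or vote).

Notice: 3 business days given; 4 required (3 < 4). Not satisfied.
Quorum: 10 present (interested directors count toward quorum); quorum is 10. Satisfied.
Vote: the related-party contract with a company controlled by Director Vasquez requires three-fourths of the disinterested directors present (10 − 1 = 9). 3/4 of 9 = 6.75, rounded up to 7, so 7 affirmative votes are needed; 7 voted in favor. Satisfied.

Invalid — notice requirement not satisfied.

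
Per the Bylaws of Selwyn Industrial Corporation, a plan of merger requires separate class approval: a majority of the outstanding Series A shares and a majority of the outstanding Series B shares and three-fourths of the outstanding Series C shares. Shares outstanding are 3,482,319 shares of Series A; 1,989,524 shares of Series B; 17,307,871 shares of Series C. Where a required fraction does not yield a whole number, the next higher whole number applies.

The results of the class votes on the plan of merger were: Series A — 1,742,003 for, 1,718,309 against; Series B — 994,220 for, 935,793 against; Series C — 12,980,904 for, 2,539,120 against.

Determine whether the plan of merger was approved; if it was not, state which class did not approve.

Series A: a majority of 3482319 is 1741160; 1,741,160 required, 1,742,003 in favor — approved.
Series B: a majority of 1989524 is 994763; 994,763 required, 994,220 in favor — not approved.
Series C: 3/4 of 17307871 = 12980903.25, rounded up to 12980904; 12,980,904 required, 12,980,904 in favor — approved.

Not approved — the Series B shares did not give the required vote.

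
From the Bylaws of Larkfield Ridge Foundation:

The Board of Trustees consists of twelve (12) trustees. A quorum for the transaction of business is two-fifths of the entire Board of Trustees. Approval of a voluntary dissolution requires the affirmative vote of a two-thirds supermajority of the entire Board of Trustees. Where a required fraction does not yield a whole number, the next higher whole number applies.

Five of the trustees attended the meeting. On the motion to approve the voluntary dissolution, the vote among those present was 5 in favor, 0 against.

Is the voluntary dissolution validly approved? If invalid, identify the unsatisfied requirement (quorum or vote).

Quorum: 5 present; quorum is 5. Satisfied.
Vote: the voluntary dissolution requires two-thirds of the entire Board of Trustees (12). 2/3 of 12 = 8, so 8 affirmative votes are needed; 5 voted in favor. Not satisfied.

Invalid — vote requirement not satisfied.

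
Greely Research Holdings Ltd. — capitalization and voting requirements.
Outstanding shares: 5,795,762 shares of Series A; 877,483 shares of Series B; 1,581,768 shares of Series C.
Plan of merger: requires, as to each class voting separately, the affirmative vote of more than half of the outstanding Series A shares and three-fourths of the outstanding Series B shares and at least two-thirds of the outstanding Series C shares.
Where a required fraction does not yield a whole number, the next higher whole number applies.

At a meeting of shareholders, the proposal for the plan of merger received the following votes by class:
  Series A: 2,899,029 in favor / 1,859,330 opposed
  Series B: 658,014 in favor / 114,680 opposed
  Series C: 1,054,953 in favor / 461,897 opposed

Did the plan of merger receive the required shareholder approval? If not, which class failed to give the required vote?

Not approved — the Series B shares did not give the required vote.

Series A: a majority of 5795762 is 2897882; 2,897,882 required, 2,899,029 in favor — approved.
Series B: 3/4 of 877483 = 658112.25, rounded up to 658113; 658,113 required, 658,014 in favor — not approved.
Series C: 2/3 of 1581768 = 1054512; 1,054,512 required, 1,054,953 in favor — approved.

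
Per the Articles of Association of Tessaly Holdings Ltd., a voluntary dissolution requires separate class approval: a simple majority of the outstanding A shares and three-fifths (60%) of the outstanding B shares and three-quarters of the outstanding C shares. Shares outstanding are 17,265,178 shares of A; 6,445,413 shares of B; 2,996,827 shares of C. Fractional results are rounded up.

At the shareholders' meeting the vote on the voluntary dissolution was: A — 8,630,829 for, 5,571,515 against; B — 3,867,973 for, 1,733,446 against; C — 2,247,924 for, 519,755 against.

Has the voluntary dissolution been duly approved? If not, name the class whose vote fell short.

A: a majority of 17265178 is 8632590; 8,632,590 required, 8,630,829 in favor — not approved.
B: 3/5 of 6445413 = 3867247.80, rounded up to 3867248; 3,867,248 required, 3,867,973 in favor — approved.
C: 3/4 of 2996827 = 2247620.25, rounded up to 2247621; 2,247,621 required, 2,247,924 in favor — approved.

Not approved — the A shares did not give the required vote.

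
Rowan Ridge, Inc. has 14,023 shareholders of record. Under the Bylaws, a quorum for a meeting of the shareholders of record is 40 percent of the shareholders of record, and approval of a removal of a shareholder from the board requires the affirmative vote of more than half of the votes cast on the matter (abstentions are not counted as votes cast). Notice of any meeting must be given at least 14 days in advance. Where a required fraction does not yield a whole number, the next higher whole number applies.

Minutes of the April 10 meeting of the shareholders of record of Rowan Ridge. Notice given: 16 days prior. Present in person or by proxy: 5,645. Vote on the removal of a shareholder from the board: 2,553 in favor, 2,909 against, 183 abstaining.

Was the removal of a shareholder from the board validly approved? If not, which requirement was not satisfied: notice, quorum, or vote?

Notice: 16 days given; 14 required. Satisfied.
Quorum: 40% of 14,023 = 5,609.20, rounded up to 5,610; 5,645 present. Satisfied.
Vote: requires a majority of the votes cast (5,645 − 183 abstaining = 5,462); a majority of 5462 is 2732, so 2,732 needed; 2,553 in favor. Not satisfied.

Invalid — vote requirement not satisfied.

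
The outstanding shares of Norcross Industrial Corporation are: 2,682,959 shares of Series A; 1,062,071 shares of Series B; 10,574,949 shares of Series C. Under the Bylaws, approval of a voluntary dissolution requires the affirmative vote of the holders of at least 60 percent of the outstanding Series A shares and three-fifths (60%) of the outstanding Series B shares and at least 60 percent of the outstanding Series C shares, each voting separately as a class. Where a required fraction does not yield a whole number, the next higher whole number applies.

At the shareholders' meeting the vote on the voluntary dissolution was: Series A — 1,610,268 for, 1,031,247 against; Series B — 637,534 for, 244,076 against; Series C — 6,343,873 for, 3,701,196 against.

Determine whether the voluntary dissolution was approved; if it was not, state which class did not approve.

Series A: 3/5 of 2682959 = 1609775.40, rounded up to 1609776; 1,609,776 required, 1,610,268 in favor — approved.
Series B: 3/5 of 1062071 = 637242.60, rounded up to 637243; 637,243 required, 637,534 in favor — approved.
Series C: 3/5 of 10574949 = 6344969.40, rounded up to 6344970; 6,344,970 required, 6,343,873 in favor — not approved.

Not approved — the Series C shares did not give the required vote.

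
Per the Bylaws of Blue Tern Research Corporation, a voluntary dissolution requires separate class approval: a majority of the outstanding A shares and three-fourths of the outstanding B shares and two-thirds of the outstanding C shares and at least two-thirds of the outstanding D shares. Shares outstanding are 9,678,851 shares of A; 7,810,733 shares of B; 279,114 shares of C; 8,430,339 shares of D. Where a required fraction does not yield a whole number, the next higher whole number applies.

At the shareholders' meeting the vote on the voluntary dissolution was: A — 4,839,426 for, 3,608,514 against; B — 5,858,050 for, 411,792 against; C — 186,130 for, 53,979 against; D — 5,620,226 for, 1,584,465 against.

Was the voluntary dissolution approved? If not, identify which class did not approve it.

A: a majority of 9678851 is 4839426; 4,839,426 required, 4,839,426 in favor — approved.
B: 3/4 of 7810733 = 5858049.75, rounded up to 5858050; 5,858,050 required, 5,858,050 in favor — approved.
C: 2/3 of 279114 = 186076; 186,076 required, 186,130 in favor — approved.
D: 2/3 of 8430339 = 5620226; 5,620,226 required, 5,620,226 in favor — approved.

Approved — every class gave the required vote.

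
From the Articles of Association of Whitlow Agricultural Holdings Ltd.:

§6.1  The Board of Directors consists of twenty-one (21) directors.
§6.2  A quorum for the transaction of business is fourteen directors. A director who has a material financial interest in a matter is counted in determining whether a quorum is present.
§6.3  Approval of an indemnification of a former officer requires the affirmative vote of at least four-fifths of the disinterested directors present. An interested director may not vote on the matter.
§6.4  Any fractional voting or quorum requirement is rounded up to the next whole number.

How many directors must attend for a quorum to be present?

The quorum is fixed at 14.

14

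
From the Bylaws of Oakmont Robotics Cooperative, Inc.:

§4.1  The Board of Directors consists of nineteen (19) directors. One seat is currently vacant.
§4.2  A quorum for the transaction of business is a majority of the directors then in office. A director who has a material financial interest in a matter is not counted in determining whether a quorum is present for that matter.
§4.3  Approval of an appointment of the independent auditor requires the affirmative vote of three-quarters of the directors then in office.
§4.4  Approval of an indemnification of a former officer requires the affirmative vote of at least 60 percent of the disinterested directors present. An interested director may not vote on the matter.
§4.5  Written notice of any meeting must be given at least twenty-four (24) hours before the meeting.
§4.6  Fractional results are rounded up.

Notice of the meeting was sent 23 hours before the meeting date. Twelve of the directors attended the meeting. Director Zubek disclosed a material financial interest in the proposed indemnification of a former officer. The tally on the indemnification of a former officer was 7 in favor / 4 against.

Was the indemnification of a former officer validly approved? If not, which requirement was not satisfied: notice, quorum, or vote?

Notice: 23 hours given; 24 required (23 < 24). Not satisfied.
Quorum: 12 present, but the 1 interested director does not count, leaving 11. Quorum is 10. Satisfied.
Vote: the indemnification of a former officer requires three-fifths of the disinterested directors present (12 − 1 = 11). 3/5 of 11 = 6.60, rounded up to 7, so 7 affirmative votes are needed; 7 voted in favor. Satisfied.

Invalid — notice requirement not satisfied.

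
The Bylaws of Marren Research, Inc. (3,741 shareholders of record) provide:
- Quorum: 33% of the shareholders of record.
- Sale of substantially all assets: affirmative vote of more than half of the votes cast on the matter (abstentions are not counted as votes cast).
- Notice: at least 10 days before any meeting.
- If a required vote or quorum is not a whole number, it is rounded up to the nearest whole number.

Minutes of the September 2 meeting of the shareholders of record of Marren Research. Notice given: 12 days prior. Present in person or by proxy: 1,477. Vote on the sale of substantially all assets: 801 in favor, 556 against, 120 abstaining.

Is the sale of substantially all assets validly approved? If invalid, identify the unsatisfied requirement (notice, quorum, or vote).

Valid — all requirements satisfied.

Notice: 12 days given; 10 required. Satisfied.
Quorum: 33% of 3,741 = 1,234.53, rounded up to 1,235; 1,477 present. Satisfied.
Vote: requires a majority of the votes cast (1,477 − 120 abstaining = 1,357); a majority of 1357 is 679, so 679 needed; 801 in favor. Satisfied.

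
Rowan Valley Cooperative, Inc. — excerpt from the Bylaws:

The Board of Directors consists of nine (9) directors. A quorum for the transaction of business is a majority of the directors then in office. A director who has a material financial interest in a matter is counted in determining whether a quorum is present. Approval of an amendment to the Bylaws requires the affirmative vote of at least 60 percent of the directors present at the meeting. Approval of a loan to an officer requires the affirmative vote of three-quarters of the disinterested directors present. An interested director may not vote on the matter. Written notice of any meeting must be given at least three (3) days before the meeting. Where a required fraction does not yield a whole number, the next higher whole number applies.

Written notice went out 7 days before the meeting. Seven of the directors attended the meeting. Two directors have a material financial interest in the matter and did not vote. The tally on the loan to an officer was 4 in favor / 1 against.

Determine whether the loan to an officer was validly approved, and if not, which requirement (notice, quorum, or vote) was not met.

Notice: 7 days given; 3 required (7 ≥ 3). Satisfied.
Quorum: 7 present (interested directors count toward quorum); quorum is 5. Satisfied.
Vote: the loan to an officer requires three-fourths of the disinterested directors present (7 − 2 = 5). 3/4 of 5 = 3.75, rounded up to 4, so 4 affirmative votes are needed; 4 voted in favor. Satisfied.

Valid — all requirements satisfied.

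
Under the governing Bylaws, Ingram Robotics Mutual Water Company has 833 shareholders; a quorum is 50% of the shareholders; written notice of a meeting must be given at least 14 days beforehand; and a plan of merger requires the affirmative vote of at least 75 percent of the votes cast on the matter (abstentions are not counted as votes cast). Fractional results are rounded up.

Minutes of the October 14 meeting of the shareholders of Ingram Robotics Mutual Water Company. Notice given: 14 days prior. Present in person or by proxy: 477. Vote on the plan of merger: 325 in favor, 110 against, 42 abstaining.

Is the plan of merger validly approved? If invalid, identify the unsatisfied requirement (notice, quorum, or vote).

Invalid — vote requirement not satisfied.

Notice: 14 days given; 14 required. Satisfied.
Quorum: 50% of 833 = 416.50, rounded up to 417; 477 present. Satisfied.
Vote: requires three-fourths of the votes cast (477 − 42 abstaining = 435); 3/4 of 435 = 326.25, rounded up to 327, so 327 needed; 325 in favor. Not satisfied.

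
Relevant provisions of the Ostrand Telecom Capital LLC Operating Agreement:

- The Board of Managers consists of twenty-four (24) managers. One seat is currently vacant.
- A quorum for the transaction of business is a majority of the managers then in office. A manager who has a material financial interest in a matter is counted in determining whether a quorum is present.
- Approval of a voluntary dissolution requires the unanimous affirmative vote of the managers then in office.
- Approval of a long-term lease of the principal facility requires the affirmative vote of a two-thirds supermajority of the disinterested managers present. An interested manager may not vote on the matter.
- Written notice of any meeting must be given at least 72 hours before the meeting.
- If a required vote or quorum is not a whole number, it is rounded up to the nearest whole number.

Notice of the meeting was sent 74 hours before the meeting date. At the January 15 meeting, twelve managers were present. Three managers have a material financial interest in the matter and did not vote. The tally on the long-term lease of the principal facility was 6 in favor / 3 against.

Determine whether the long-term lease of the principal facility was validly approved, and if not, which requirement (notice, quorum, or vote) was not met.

Notice: 74 hours given; 72 required (74 ≥ 72). Satisfied.
Quorum: 12 present (interested managers count toward quorum); quorum is 12. Satisfied.
Vote: the long-term lease of the principal facility requires two-thirds of the disinterested managers present (12 − 3 = 9). 2/3 of 9 = 6, so 6 affirmative votes are needed; 6 voted in favor. Satisfied.

Valid — all requirements satisfied.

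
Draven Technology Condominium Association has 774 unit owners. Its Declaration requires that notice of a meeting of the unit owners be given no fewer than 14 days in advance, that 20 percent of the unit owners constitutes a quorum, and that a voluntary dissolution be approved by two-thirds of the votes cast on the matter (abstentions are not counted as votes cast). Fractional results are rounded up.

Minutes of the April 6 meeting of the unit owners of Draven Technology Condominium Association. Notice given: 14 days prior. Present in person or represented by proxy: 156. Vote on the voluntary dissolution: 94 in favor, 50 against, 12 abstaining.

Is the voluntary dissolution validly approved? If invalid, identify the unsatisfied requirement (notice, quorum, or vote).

Notice: 14 days given; 14 required. Satisfied.
Quorum: 20% of 774 = 154.80, rounded up to 155; 156 present. Satisfied.
Vote: requires two-thirds of the votes cast (156 − 12 abstaining = 144); 2/3 of 144 = 96, so 96 needed; 94 in favor. Not satisfied.

Invalid — vote requirement not satisfied.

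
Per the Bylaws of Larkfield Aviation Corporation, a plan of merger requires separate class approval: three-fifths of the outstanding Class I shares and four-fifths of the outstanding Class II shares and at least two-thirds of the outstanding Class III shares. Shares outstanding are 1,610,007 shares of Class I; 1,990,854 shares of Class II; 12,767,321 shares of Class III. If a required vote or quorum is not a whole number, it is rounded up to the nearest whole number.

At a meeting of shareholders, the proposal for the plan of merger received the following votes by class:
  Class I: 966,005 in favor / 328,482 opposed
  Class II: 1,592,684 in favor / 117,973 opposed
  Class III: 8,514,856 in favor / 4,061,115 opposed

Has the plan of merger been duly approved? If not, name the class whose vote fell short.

Approved — every class gave the required vote.

Class I: 3/5 of 1610007 = 966004.20, rounded up to 966005; 966,005 required, 966,005 in favor — approved.
Class II: 4/5 of 1990854 = 1592683.20, rounded up to 1592684; 1,592,684 required, 1,592,684 in favor — approved.
Class III: 2/3 of 12767321 = 8511547.33, rounded up to 8511548; 8,511,548 required, 8,514,856 in favor — approved.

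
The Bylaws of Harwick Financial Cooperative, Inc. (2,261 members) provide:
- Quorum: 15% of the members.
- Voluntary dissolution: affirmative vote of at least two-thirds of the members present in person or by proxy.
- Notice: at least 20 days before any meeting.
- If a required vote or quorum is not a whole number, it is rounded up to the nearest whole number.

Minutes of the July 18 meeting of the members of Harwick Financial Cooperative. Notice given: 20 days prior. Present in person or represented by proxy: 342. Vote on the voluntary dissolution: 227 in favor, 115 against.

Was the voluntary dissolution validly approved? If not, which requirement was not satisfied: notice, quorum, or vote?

Invalid — vote requirement not satisfied.

Notice: 20 days given; 20 required. Satisfied.
Quorum: 15% of 2,261 = 339.15, rounded up to 340; 342 present. Satisfied.
Vote: requires two-thirds of those present (342); 2/3 of 342 = 228, so 228 needed; 227 in favor. Not satisfied.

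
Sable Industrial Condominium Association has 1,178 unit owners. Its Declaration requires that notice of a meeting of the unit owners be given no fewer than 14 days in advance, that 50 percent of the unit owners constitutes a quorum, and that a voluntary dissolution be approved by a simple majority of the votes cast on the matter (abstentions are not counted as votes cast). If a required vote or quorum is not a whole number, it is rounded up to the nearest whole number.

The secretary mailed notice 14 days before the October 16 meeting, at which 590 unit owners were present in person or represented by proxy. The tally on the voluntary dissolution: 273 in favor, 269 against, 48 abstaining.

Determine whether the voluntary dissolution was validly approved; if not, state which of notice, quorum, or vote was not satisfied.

Notice: 14 days given; 14 required. Satisfied.
Quorum: 50% of 1,178 = 589; 590 present. Satisfied.
Vote: requires a majority of the votes cast (590 − 48 abstaining = 542); a majority of 542 is 272, so 272 needed; 273 in favor. Satisfied.

Valid — all requirements satisfied.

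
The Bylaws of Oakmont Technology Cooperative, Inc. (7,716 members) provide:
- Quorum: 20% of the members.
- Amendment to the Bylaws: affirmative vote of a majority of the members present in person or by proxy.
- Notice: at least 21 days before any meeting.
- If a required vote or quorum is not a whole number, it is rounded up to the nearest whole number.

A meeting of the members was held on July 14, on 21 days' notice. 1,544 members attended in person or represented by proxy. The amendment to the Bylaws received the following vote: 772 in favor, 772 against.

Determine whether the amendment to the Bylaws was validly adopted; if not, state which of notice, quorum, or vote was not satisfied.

Notice: 21 days given; 21 required. Satisfied.
Quorum: 20% of 7,716 = 1,543.20, rounded up to 1,544; 1,544 present. Satisfied.
Vote: requires a majority of those present (1,544); a majority of 1544 is 773, so 773 needed; 772 in favor. Not satisfied.

Invalid — vote requirement not satisfied.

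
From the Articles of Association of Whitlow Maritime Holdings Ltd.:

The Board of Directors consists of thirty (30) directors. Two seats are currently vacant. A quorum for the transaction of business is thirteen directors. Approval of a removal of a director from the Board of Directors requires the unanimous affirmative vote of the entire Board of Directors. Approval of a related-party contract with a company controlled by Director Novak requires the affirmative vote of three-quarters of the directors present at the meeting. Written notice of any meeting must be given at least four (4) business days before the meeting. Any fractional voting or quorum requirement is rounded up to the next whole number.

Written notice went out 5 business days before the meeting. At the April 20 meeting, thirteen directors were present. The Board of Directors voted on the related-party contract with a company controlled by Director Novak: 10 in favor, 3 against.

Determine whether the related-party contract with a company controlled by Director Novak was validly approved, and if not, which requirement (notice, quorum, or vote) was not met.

Notice: 5 business days given; 4 required (5 ≥ 4). Satisfied.
Quorum: 13 present; quorum is 13. Satisfied.
Vote: the related-party contract with a company controlled by Director Novak requires three-fourths of the directors present (13). 3/4 of 13 = 9.75, rounded up to 10, so 10 affirmative votes are needed; 10 voted in favor. Satisfied.

Valid — all requirements satisfied.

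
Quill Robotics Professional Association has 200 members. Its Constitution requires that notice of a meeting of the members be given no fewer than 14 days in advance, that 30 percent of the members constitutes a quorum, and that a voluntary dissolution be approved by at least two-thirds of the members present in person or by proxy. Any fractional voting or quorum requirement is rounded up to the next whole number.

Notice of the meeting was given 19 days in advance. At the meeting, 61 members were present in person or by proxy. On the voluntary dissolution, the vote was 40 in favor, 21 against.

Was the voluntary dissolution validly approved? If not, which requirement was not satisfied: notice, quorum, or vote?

Notice: 19 days given; 14 required. Satisfied.
Quorum: 30% of 200 = 60; 61 present. Satisfied.
Vote: requires two-thirds of those present (61); 2/3 of 61 = 40.67, rounded up to 41, so 41 needed; 40 in favor. Not satisfied.

Invalid — vote requirement not satisfied.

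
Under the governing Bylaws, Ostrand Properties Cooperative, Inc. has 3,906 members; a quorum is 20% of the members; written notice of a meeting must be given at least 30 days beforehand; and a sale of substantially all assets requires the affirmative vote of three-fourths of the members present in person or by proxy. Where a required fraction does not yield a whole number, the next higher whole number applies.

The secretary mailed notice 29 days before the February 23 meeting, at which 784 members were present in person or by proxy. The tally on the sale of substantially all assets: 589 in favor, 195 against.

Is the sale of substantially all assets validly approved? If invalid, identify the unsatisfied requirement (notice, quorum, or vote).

Invalid — notice requirement not satisfied.

Notice: 29 days given; 30 required. Not satisfied.
Quorum: 20% of 3,906 = 781.20, rounded up to 782; 784 present. Satisfied.
Vote: requires three-fourths of those present (784); 3/4 of 784 = 588, so 588 needed; 589 in favor. Satisfied.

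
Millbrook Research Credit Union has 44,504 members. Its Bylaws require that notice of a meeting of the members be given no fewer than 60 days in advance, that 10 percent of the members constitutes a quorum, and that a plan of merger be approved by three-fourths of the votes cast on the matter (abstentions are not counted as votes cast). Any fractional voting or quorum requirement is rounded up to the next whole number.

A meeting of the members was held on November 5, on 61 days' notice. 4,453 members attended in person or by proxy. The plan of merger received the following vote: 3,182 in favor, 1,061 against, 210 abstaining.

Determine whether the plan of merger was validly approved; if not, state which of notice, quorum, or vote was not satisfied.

Invalid — vote requirement not satisfied.

Notice: 61 days given; 60 required. Satisfied.
Quorum: 10% of 44,504 = 4,450.40, rounded up to 4,451; 4,453 present. Satisfied.
Vote: requires three-fourths of the votes cast (4,453 − 210 abstaining = 4,243); 3/4 of 4243 = 3182.25, rounded up to 3183, so 3,183 needed; 3,182 in favor. Not satisfied.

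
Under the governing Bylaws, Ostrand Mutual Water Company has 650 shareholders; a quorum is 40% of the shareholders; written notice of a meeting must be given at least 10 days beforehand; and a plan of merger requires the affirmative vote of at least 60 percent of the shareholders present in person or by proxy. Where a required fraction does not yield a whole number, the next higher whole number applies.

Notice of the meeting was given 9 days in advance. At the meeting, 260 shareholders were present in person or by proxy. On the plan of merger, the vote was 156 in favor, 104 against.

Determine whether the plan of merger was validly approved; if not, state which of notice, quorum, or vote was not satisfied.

Invalid — notice requirement not satisfied.

Notice: 9 days given; 10 required. Not satisfied.
Quorum: 40% of 650 = 260; 260 present. Satisfied.
Vote: requires three-fifths of those present (260); 3/5 of 260 = 156, so 156 needed; 156 in favor. Satisfied.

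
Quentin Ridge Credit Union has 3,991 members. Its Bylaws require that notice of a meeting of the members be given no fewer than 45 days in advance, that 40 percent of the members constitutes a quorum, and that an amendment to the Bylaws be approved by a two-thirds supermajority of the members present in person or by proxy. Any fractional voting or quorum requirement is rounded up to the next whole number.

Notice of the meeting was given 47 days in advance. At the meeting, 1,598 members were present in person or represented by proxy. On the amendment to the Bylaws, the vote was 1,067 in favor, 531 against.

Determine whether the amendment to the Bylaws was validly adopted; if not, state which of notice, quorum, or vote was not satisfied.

Notice: 47 days given; 45 required. Satisfied.
Quorum: 40% of 3,991 = 1,596.40, rounded up to 1,597; 1,598 present. Satisfied.
Vote: requires two-thirds of those present (1,598); 2/3 of 1598 = 1065.33, rounded up to 1066, so 1,066 needed; 1,067 in favor. Satisfied.

Valid — all requirements satisfied.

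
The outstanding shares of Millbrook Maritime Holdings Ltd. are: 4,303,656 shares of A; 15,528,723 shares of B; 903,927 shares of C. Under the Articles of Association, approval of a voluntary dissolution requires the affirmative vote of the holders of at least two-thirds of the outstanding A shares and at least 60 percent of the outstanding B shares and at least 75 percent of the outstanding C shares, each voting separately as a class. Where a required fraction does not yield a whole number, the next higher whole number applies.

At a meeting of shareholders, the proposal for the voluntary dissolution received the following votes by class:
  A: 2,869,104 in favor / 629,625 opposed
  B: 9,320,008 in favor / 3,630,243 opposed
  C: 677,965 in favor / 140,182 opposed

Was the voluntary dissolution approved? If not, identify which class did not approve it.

Approved — every class gave the required vote.

A: 2/3 of 4303656 = 2869104; 2,869,104 required, 2,869,104 in favor — approved.
B: 3/5 of 15528723 = 9317233.80, rounded up to 9317234; 9,317,234 required, 9,320,008 in favor — approved.
C: 3/4 of 903927 = 677945.25, rounded up to 677946; 677,946 required, 677,965 in favor — approved.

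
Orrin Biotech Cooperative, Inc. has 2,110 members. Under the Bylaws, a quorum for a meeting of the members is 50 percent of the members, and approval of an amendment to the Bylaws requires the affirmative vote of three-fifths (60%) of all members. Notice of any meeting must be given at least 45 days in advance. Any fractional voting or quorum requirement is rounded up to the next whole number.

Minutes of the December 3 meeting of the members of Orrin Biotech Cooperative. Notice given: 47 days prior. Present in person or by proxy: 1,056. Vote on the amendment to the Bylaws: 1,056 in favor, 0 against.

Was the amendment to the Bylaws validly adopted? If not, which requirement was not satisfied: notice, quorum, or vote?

Notice: 47 days given; 45 required. Satisfied.
Quorum: 50% of 2,110 = 1,055; 1,056 present. Satisfied.
Vote: requires three-fifths of all members (2,110); 3/5 of 2110 = 1266, so 1,266 needed; 1,056 in favor. Not satisfied.

Invalid — vote requirement not satisfied.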